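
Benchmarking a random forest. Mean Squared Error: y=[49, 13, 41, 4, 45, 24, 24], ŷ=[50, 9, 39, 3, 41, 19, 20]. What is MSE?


Squared errors: (49-50)²=1, (13-9)²=16, (41-39)²=4, (4-3)²=1, (45-41)²=16, (24-19)²=25, (24-20)²=16
Sum = 79
MSE = 79/7 = 79/7

79/7


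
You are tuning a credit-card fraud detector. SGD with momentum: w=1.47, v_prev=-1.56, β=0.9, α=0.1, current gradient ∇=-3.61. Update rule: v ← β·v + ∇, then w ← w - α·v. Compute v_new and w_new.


v_new = 0.9·-1.56 - 3.61 = -1.404 - 3.61 = -5.014
w_new = 1.47 - 0.1·-5.014 = 1.47 + 0.5014 = 1.9714

v_new=-5.014, w_new=1.9714


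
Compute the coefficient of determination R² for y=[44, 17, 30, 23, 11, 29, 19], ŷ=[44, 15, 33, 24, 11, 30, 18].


ȳ = 24.7143
SS_res = Σ(y-ŷ)² = 16
SS_tot = Σ(y-ȳ)² = 701.43
R² = 1 - SS_res/SS_tot = 1 - 0.0228 = 0.9772

0.9772


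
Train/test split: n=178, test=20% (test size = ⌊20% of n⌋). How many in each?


Test = ⌊178·20/100⌋ = 35
Train = 178 - 35 = 143

Train: 143, Test: 35


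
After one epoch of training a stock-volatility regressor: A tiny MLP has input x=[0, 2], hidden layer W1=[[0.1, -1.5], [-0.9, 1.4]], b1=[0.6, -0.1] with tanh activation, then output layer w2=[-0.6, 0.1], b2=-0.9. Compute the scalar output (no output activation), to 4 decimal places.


z1[0] = (0.1)·(0) + (-1.5)·(2) + 0.6 = -2.4
z1[1] = (-0.9)·(0) + (1.4)·(2) - 0.1 = 2.7
h = tanh(z1) = [-0.9837, 0.991]
output = (-0.6)·(-0.9837) + (0.1)·(0.991) - 0.9 = -0.2107

-0.2107


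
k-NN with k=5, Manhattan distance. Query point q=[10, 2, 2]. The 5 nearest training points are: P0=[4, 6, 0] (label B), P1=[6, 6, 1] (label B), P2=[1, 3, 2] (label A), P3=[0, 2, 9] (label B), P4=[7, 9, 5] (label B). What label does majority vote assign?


d(q,P0) = 12  (label B)
d(q,P1) = 9  (label B)
d(q,P2) = 10  (label A)
d(q,P3) = 17  (label B)
d(q,P4) = 13  (label B)
Votes: A=1, B=4
Majority → B

B


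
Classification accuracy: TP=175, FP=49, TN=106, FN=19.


Accuracy = (TP+TN)/(TP+TN+FP+FN)
= (175+106)/(349)
= 281/349 = 80.52%

80.52%


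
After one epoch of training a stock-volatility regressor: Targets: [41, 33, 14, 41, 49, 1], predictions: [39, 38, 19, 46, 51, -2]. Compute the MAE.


Absolute errors: |41-39|=2, |33-38|=5, |14-19|=5, |41-46|=5, |49-51|=2, |1+ 2|=3
Sum = 22
MAE = 22/6 = 11/3

11/3


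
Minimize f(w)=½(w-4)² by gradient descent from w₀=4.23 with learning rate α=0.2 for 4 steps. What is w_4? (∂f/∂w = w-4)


step 1: grad = 4.23-4 = 0.23; w = 4.23 - 0.2·(0.23) = 4.184
step 2: grad = 4.184-4 = 0.184; w = 4.184 - 0.2·(0.184) = 4.1472
step 3: grad = 4.1472-4 = 0.1472; w = 4.1472 - 0.2·(0.1472) = 4.11776
step 4: grad = 4.11776-4 = 0.11776; w = 4.11776 - 0.2·(0.11776) = 4.094208

4.094208


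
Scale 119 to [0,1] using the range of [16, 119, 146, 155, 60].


min=16, max=155
(119-16)/(155-16) = 103/139 = 0.741

0.741


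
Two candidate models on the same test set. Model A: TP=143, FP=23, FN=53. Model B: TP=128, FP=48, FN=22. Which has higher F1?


Model A: P=143/166=0.8614, R=143/196=0.7296, F1=2PR/(P+R)=2TP/(2TP+FP+FN)=286/362=0.7901
Model B: P=128/176=0.7273, R=128/150=0.8533, F1=2PR/(P+R)=2TP/(2TP+FP+FN)=256/326=0.7853
0.7901 > 0.7853 → Model A

Model A


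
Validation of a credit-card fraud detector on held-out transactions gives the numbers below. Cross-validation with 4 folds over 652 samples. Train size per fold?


Fold size = 652/4 = 163
Training per fold = 652 - 163 = 489

489


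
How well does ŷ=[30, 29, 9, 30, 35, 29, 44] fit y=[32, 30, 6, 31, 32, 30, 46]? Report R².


ȳ = 29.5714
SS_res = Σ(y-ŷ)² = 29
SS_tot = Σ(y-ȳ)² = 839.71
R² = 1 - SS_res/SS_tot = 1 - 0.0345 = 0.9655

0.9655


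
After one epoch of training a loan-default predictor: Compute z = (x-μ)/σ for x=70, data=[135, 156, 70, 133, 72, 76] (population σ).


μ = 107, σ = 35.1568
z = (70 - 107)/35.1568 = -1.0524

-1.0524


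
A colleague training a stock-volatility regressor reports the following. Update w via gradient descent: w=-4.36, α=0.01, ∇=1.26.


w_new = w - α·∇
= -4.36 - 0.01·1.26
= -4.36 - 0.0126
= -4.3726

-4.3726


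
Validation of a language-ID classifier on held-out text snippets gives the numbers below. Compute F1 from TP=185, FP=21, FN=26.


Precision = 185/206 = 0.8981
Recall = 185/211 = 0.8768
F1 = 2·P·R/(P+R) = 2·TP/(2·TP+FP+FN) = 370/(370+21+26) = 370/417 = 0.8873

0.8873


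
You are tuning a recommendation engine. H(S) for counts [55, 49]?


Probabilities: [55/104, 49/104] ≈ [0.5288, 0.4712]
H = -((55/104)·log₂(55/104) + (49/104)·log₂(49/104))
  = 0.9976 bits

0.9976 bits


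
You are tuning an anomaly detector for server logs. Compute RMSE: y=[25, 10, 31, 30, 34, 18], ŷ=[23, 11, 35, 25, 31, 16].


MSE = 59/6 = 9.8333
RMSE = √(59/6) = 3.1358

3.1358


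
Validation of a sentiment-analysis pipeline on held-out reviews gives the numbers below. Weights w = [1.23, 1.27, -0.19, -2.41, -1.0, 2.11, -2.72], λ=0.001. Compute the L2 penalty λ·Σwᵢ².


‖w‖₂² = (1.23)² + (1.27)² + (-0.19)² + (-2.41)² + (-1.0)² + (2.11)² + (-2.72)²
     = 1.5129 + 1.6129 + 0.0361 + 5.8081 + 1 + 4.4521 + 7.3984
     = 21.8205
λ·‖w‖₂² = 0.001·21.8205 = 0.02182

0.02182


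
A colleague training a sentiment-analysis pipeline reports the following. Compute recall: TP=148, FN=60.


Recall = TP/(TP+FN)
= 148/(148+60)
= 148/208 = 71.15%

71.15%


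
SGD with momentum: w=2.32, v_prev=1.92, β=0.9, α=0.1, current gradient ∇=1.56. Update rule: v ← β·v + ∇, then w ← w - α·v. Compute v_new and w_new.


v_new = 0.9·1.92 + 1.56 = 1.728 + 1.56 = 3.288
w_new = 2.32 - 0.1·3.288 = 2.32 - 0.3288 = 1.9912

v_new=3.288, w_new=1.9912


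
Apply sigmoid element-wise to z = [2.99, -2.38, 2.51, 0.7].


σ(2.99) = 1/(1+e^-2.99) = 0.9521
σ(-2.38) = 1/(1+e^2.38) = 0.0847
σ(2.51) = 1/(1+e^-2.51) = 0.9248
σ(0.7) = 1/(1+e^-0.7) = 0.6682
result = [0.9521, 0.0847, 0.9248, 0.6682]

[0.9521, 0.0847, 0.9248, 0.6682]


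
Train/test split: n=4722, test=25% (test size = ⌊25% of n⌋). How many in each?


Test = ⌊4722·25/100⌋ = 1180
Train = 4722 - 1180 = 3542

Train: 3542, Test: 1180


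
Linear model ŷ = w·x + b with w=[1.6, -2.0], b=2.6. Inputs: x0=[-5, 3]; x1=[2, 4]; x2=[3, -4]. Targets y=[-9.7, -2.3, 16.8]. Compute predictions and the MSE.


ŷ0 = (1.6)·(-5) + (-2.0)·(3) + 2.6 = -11.4
ŷ1 = (1.6)·(2) + (-2.0)·(4) + 2.6 = -2.2
ŷ2 = (1.6)·(3) + (-2.0)·(-4) + 2.6 = 15.4
errors² = [2.89, 0.01, 1.96]
MSE = 4.8600/3 = 1.62

1.62


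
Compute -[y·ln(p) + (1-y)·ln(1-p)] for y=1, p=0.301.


BCE = -[y·ln(p) + (1-y)·ln(1-p)]
= -1·ln(0.301) - 0
= -ln(0.301) = 1.2006

1.2006


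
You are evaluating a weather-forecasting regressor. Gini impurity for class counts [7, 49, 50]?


Probabilities: [7/106, 49/106, 50/106] ≈ [0.066, 0.4623, 0.4717]
Σpᵢ² = (49 + 2401 + 2500)/106² = 4950/11236
Gini = 1 - Σpᵢ² = 1 - 4950/11236 = 0.5595

0.5595


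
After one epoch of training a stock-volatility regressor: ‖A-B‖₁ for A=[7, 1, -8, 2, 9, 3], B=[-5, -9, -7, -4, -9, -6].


d = |7+ 5| + |1+ 9| + |-8+ 7| + |2+ 4| + |9+ 9| + |3+ 6|
  = 12 + 10 + 1 + 6 + 18 + 9
  = 56

56


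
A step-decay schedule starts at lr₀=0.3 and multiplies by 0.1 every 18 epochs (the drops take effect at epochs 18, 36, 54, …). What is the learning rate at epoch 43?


n_drops = ⌊43/18⌋ = 2
lr = 0.3·0.1^2 = 0.3·0.01 = 0.003

0.003


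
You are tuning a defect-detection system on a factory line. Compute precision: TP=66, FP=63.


Precision = TP/(TP+FP)
= 66/(66+63)
= 66/129 = 51.16%

51.16%


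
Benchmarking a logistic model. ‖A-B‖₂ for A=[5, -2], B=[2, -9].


d = √((5-2)² + (-2+ 9)²)
  = √(9 + 49)
  = √58 = 7.6158

7.6158


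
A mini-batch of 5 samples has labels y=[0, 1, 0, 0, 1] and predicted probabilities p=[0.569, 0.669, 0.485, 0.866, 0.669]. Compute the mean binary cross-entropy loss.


L[0] = -ln(1-0.569) = -ln(0.431) = 0.8416
L[1] = -ln(0.669) = 0.402
L[2] = -ln(1-0.485) = -ln(0.515) = 0.6636
L[3] = -ln(1-0.866) = -ln(0.134) = 2.0099
L[4] = -ln(0.669) = 0.402
mean = (0.8416 + 0.402 + 0.6636 + 2.0099 + 0.402)/5 = 0.8638

0.8638


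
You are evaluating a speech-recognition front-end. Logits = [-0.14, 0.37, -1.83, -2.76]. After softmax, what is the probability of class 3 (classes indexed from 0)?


Exponentials: e^-0.14=0.8694, e^0.37=1.4477, e^-1.83=0.1604, e^-2.76=0.0633
Sum = 2.5408
Softmax = [0.3422, 0.5698, 0.0631, 0.0249]
p[3] = 0.0633/2.5408 = 0.0249

0.0249


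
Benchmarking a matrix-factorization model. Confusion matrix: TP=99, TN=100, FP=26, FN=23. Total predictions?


Total = TP + TN + FP + FN
= 99 + 100 + 26 + 23
= 248
(Predicted positive: 125, predicted negative: 123)

248


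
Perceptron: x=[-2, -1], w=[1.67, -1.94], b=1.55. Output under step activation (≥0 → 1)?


z = (-2)·(1.67) + (-1)·(-1.94) + 1.55
  = 0.15
step(z) = 1 (z≥0)

1


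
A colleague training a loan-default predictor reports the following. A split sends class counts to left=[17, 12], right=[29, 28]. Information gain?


Parent = [46, 40], H_parent = 0.9965
H_left = 0.9784 (n=29), H_right = 0.9998 (n=57)
H_children = (29/86)·0.9784 + (57/86)·0.9998 = 0.9926
IG = 0.9965 - 0.9926 = 0.0039

0.0039


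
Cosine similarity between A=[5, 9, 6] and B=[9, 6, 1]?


A·B = 5·9 + 9·6 + 6·1 = 105
‖A‖ = √142 = 11.9164, ‖B‖ = √118 = 10.8628
cos = 105/(√142·√118) = 105/√16756 = 0.8112

0.8112


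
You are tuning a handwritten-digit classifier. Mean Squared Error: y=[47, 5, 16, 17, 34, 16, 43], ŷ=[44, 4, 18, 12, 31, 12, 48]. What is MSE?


Squared errors: (47-44)²=9, (5-4)²=1, (16-18)²=4, (17-12)²=25, (34-31)²=9, (16-12)²=16, (43-48)²=25
Sum = 89
MSE = 89/7 = 89/7

89/7


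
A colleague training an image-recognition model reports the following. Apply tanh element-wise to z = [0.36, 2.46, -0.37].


tanh(0.36) = 0.3452
tanh(2.46) = 0.9855
tanh(-0.37) = -0.354
result = [0.3452, 0.9855, -0.354]

[0.3452, 0.9855, -0.354]


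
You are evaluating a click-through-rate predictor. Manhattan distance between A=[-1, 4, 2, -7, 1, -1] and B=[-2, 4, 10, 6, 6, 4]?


d = |-1+ 2| + |4-4| + |2-10| + |-7-6| + |1-6| + |-1-4|
  = 1 + 0 + 8 + 13 + 5 + 5
  = 32

32


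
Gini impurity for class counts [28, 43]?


Probabilities: [28/71, 43/71] ≈ [0.3944, 0.6056]
Σpᵢ² = (784 + 1849)/71² = 2633/5041
Gini = 1 - Σpᵢ² = 1 - 2633/5041 = 0.4777

0.4777


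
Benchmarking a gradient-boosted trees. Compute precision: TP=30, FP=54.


Precision = TP/(TP+FP)
= 30/(30+54)
= 30/84 = 35.71%

35.71%


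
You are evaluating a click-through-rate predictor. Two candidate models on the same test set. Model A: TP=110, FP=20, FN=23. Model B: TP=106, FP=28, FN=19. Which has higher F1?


Model A: P=110/130=0.8462, R=110/133=0.8271, F1=2PR/(P+R)=2TP/(2TP+FP+FN)=220/263=0.8365
Model B: P=106/134=0.791, R=106/125=0.848, F1=2PR/(P+R)=2TP/(2TP+FP+FN)=212/259=0.8185
0.8365 > 0.8185 → Model A

Model A


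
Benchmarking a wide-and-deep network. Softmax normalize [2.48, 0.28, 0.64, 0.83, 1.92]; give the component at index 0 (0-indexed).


Exponentials: e^2.48=11.9413, e^0.28=1.3231, e^0.64=1.8965, e^0.83=2.2933, e^1.92=6.821
Sum = 24.2752
Softmax = [0.4919, 0.0545, 0.0781, 0.0945, 0.281]
p[0] = 11.9413/24.2752 = 0.4919

0.4919


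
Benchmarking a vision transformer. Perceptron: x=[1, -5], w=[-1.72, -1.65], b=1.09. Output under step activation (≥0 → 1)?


z = (1)·(-1.72) + (-5)·(-1.65) + 1.09
  = 7.62
step(z) = 1 (z≥0)

1


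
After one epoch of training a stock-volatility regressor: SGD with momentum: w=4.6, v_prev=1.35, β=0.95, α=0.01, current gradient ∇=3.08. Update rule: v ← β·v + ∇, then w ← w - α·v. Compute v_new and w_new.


v_new = 0.95·1.35 + 3.08 = 1.2825 + 3.08 = 4.3625
w_new = 4.6 - 0.01·4.3625 = 4.6 - 0.043625 = 4.556375

v_new=4.3625, w_new=4.556375


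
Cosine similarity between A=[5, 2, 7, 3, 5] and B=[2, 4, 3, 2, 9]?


A·B = 5·2 + 2·4 + 7·3 + 3·2 + 5·9 = 90
‖A‖ = √112 = 10.583, ‖B‖ = √114 = 10.6771
cos = 90/(√112·√114) = 90/√12768 = 0.7965

0.7965


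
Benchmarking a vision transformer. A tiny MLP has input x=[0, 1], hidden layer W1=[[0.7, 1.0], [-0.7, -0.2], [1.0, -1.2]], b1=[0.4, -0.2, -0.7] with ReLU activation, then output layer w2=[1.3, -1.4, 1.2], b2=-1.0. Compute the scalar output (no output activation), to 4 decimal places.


z1[0] = (0.7)·(0) + (1.0)·(1) + 0.4 = 1.4
z1[1] = (-0.7)·(0) + (-0.2)·(1) - 0.2 = -0.4
z1[2] = (1.0)·(0) + (-1.2)·(1) - 0.7 = -1.9
h = ReLU(z1) = [1.4, 0.0, 0.0]
output = (1.3)·(1.4) + (-1.4)·(0.0) + (1.2)·(0.0) - 1.0 = 0.82

0.82


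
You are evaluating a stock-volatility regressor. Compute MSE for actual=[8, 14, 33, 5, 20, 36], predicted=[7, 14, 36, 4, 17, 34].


Squared errors: (8-7)²=1, (14-14)²=0, (33-36)²=9, (5-4)²=1, (20-17)²=9, (36-34)²=4
Sum = 24
MSE = 24/6 = 4

4


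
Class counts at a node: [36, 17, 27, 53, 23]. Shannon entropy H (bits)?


Probabilities: [36/156, 17/156, 27/156, 53/156, 23/156] ≈ [0.2308, 0.109, 0.1731, 0.3397, 0.1474]
H = -((36/156)·log₂(36/156) + (17/156)·log₂(17/156) + (27/156)·log₂(27/156) + (53/156)·log₂(53/156) + (23/156)·log₂(23/156))
  = 2.211 bits

2.211 bits


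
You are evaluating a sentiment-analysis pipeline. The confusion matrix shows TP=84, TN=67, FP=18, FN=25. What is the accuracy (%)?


Accuracy = (TP+TN)/(TP+TN+FP+FN)
= (84+67)/(194)
= 151/194 = 77.84%

77.84%


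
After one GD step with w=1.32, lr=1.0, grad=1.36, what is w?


w_new = w - α·∇
= 1.32 - 1.0·1.36
= 1.32 - 1.36
= -0.04

-0.04


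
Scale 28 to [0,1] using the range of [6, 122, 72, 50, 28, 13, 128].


min=6, max=128
(28-6)/(128-6) = 22/122 = 0.1803

0.1803


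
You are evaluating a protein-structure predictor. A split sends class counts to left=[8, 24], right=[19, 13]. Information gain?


Parent = [27, 37], H_parent = 0.9823
H_left = 0.8113 (n=32), H_right = 0.9745 (n=32)
H_children = (32/64)·0.8113 + (32/64)·0.9745 = 0.8929
IG = 0.9823 - 0.8929 = 0.0894

0.0894


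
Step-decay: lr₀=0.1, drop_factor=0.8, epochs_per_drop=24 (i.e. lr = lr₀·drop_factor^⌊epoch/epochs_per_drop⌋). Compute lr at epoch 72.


n_drops = ⌊72/24⌋ = 3
lr = 0.1·0.8^3 = 0.1·0.512 = 0.0512

0.0512


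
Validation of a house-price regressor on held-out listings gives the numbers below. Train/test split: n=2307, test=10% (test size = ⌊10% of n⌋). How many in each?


Test = ⌊2307·10/100⌋ = 230
Train = 2307 - 230 = 2077

Train: 2077, Test: 230


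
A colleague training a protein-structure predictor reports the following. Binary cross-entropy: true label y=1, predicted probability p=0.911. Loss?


BCE = -[y·ln(p) + (1-y)·ln(1-p)]
= -1·ln(0.911) - 0
= -ln(0.911) = 0.0932

0.0932


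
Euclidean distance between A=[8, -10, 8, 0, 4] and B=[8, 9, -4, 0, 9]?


d = √((8-8)² + (-10-9)² + (8+ 4)² + (0-0)² + (4-9)²)
  = √(0 + 361 + 144 + 0 + 25)
  = √530 = 23.0217

23.0217


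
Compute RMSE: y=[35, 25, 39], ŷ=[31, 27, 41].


MSE = 24/3 = 8
RMSE = √(24/3) = 2.8284

2.8284


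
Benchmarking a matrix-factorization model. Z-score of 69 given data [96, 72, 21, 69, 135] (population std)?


μ = 78.6, σ = 37.2484
z = (69 - 78.6)/37.2484 = -0.2577

-0.2577


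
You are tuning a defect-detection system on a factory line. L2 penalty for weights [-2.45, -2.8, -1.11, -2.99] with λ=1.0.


‖w‖₂² = (-2.45)² + (-2.8)² + (-1.11)² + (-2.99)²
     = 6.0025 + 7.84 + 1.2321 + 8.9401
     = 24.0147
λ·‖w‖₂² = 1.0·24.0147 = 24.0147

24.0147


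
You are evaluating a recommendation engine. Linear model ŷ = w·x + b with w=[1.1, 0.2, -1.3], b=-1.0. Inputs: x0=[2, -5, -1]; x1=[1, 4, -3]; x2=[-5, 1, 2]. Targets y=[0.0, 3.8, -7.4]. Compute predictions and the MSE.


ŷ0 = (1.1)·(2) + (0.2)·(-5) + (-1.3)·(-1) - 1.0 = 1.5
ŷ1 = (1.1)·(1) + (0.2)·(4) + (-1.3)·(-3) - 1.0 = 4.8
ŷ2 = (1.1)·(-5) + (0.2)·(1) + (-1.3)·(2) - 1.0 = -8.9
errors² = [2.25, 1.0, 2.25]
MSE = 5.5000/3 = 1.8333

1.8333


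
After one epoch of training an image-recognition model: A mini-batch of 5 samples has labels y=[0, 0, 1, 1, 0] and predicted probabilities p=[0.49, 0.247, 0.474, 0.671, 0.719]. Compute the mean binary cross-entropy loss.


L[0] = -ln(1-0.49) = -ln(0.51) = 0.6733
L[1] = -ln(1-0.247) = -ln(0.753) = 0.2837
L[2] = -ln(0.474) = 0.7465
L[3] = -ln(0.671) = 0.399
L[4] = -ln(1-0.719) = -ln(0.281) = 1.2694
mean = (0.6733 + 0.2837 + 0.7465 + 0.399 + 1.2694)/5 = 0.6744

0.6744


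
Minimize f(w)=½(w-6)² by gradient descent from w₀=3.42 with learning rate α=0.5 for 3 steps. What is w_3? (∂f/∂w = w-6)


step 1: grad = 3.42-6 = -2.58; w = 3.42 - 0.5·(-2.58) = 4.71
step 2: grad = 4.71-6 = -1.29; w = 4.71 - 0.5·(-1.29) = 5.355
step 3: grad = 5.355-6 = -0.645; w = 5.355 - 0.5·(-0.645) = 5.6775

5.6775


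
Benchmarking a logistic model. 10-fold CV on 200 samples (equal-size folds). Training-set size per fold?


Fold size = 200/10 = 20
Training per fold = 200 - 20 = 180

180


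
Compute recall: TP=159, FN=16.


Recall = TP/(TP+FN)
= 159/(159+16)
= 159/175 = 90.86%

90.86%


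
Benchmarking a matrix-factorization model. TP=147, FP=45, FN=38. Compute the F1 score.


Precision = 147/192 = 0.7656
Recall = 147/185 = 0.7946
F1 = 2·P·R/(P+R) = 2·TP/(2·TP+FP+FN) = 294/(294+45+38) = 294/377 = 0.7798

0.7798


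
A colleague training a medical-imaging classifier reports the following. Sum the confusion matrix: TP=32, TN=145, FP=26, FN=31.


Total = TP + TN + FP + FN
= 32 + 145 + 26 + 31
= 234
(Predicted positive: 58, predicted negative: 176)

234


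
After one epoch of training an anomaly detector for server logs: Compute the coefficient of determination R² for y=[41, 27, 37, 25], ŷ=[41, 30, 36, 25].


ȳ = 32.5
SS_res = Σ(y-ŷ)² = 10
SS_tot = Σ(y-ȳ)² = 179
R² = 1 - SS_res/SS_tot = 1 - 0.0559 = 0.9441

0.9441


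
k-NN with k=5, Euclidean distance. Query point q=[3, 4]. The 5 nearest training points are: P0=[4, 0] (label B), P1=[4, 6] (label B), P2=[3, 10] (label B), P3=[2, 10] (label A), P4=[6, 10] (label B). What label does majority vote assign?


d(q,P0) = 4.1231  (label B)
d(q,P1) = 2.2361  (label B)
d(q,P2) = 6.0  (label B)
d(q,P3) = 6.0828  (label A)
d(q,P4) = 6.7082  (label B)
Votes: A=1, B=4
Majority → B

B


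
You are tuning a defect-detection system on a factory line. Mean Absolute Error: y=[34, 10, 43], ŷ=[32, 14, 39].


Absolute errors: |34-32|=2, |10-14|=4, |43-39|=4
Sum = 10
MAE = 10/3 = 10/3

10/3


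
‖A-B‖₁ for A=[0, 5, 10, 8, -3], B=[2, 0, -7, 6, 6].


d = |0-2| + |5-0| + |10+ 7| + |8-6| + |-3-6|
  = 2 + 5 + 17 + 2 + 9
  = 35

35


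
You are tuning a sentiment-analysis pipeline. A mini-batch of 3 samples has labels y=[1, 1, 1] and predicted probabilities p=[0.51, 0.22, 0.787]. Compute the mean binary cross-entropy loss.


L[0] = -ln(0.51) = 0.6733
L[1] = -ln(0.22) = 1.5141
L[2] = -ln(0.787) = 0.2395
mean = (0.6733 + 1.5141 + 0.2395)/3 = 0.809

0.809


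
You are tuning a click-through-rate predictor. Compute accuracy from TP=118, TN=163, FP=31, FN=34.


Accuracy = (TP+TN)/(TP+TN+FP+FN)
= (118+163)/(346)
= 281/346 = 81.21%

81.21%


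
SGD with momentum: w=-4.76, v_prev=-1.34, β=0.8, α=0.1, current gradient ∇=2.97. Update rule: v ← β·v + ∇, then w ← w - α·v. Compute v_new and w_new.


v_new = 0.8·-1.34 + 2.97 = -1.072 + 2.97 = 1.898
w_new = -4.76 - 0.1·1.898 = -4.76 - 0.1898 = -4.9498

v_new=1.898, w_new=-4.9498


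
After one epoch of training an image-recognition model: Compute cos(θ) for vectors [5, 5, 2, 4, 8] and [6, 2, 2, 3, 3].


A·B = 5·6 + 5·2 + 2·2 + 4·3 + 8·3 = 80
‖A‖ = √134 = 11.5758, ‖B‖ = √62 = 7.874
cos = 80/(√134·√62) = 80/√8308 = 0.8777

0.8777


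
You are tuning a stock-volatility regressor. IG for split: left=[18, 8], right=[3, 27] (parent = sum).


Parent = [21, 35], H_parent = 0.9544
H_left = 0.8905 (n=26), H_right = 0.469 (n=30)
H_children = (26/56)·0.8905 + (30/56)·0.469 = 0.6647
IG = 0.9544 - 0.6647 = 0.2897

0.2897


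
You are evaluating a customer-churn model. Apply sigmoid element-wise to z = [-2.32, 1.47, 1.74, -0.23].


σ(-2.32) = 1/(1+e^2.32) = 0.0895
σ(1.47) = 1/(1+e^-1.47) = 0.8131
σ(1.74) = 1/(1+e^-1.74) = 0.8507
σ(-0.23) = 1/(1+e^0.23) = 0.4428
result = [0.0895, 0.8131, 0.8507, 0.4428]

[0.0895, 0.8131, 0.8507, 0.4428]


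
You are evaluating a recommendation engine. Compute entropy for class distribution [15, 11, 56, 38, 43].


Probabilities: [15/163, 11/163, 56/163, 38/163, 43/163] ≈ [0.092, 0.0675, 0.3436, 0.2331, 0.2638]
H = -((15/163)·log₂(15/163) + (11/163)·log₂(11/163) + (56/163)·log₂(56/163) + (38/163)·log₂(38/163) + (43/163)·log₂(43/163))
  = 2.1057 bits

2.1057 bits


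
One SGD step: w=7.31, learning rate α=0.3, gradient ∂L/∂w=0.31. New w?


w_new = w - α·∇
= 7.31 - 0.3·0.31
= 7.31 - 0.093
= 7.217

7.217


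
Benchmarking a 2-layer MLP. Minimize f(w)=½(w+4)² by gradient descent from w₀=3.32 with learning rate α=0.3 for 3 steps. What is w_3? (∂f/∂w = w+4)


step 1: grad = 3.32+4 = 7.32; w = 3.32 - 0.3·(7.32) = 1.124
step 2: grad = 1.124+4 = 5.124; w = 1.124 - 0.3·(5.124) = -0.4132
step 3: grad = -0.4132+4 = 3.5868; w = -0.4132 - 0.3·(3.5868) = -1.48924

-1.48924


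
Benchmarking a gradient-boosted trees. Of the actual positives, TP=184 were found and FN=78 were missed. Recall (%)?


Recall = TP/(TP+FN)
= 184/(184+78)
= 184/262 = 70.23%

70.23%


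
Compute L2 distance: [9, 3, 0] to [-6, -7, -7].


d = √((9+ 6)² + (3+ 7)² + (0+ 7)²)
  = √(225 + 100 + 49)
  = √374 = 19.3391

19.3391


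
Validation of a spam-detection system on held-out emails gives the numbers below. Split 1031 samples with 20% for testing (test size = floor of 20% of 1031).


Test = ⌊1031·20/100⌋ = 206
Train = 1031 - 206 = 825

Train: 825, Test: 206


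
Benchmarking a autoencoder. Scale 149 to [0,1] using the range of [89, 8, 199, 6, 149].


min=6, max=199
(149-6)/(199-6) = 143/193 = 0.7409

0.7409


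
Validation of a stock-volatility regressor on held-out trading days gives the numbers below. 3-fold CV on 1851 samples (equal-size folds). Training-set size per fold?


Fold size = 1851/3 = 617
Training per fold = 1851 - 617 = 1234

1234


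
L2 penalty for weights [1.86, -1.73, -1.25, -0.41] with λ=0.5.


‖w‖₂² = (1.86)² + (-1.73)² + (-1.25)² + (-0.41)²
     = 3.4596 + 2.9929 + 1.5625 + 0.1681
     = 8.1831
λ·‖w‖₂² = 0.5·8.1831 = 4.09155

4.09155


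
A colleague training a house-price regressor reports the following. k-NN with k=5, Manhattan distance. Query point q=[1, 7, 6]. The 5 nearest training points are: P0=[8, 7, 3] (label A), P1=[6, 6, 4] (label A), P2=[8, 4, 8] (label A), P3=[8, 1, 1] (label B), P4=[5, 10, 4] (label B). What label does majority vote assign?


d(q,P0) = 10  (label A)
d(q,P1) = 8  (label A)
d(q,P2) = 12  (label A)
d(q,P3) = 18  (label B)
d(q,P4) = 9  (label B)
Votes: A=3, B=2
Majority → A

A


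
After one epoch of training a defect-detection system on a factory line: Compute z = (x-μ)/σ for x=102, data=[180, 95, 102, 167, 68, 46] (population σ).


μ = 109.6667, σ = 48.8148
z = (102 - 109.6667)/48.8148 = -0.1571

-0.1571


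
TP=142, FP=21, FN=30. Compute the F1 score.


Precision = 142/163 = 0.8712
Recall = 142/172 = 0.8256
F1 = 2·P·R/(P+R) = 2·TP/(2·TP+FP+FN) = 284/(284+21+30) = 284/335 = 0.8478

0.8478


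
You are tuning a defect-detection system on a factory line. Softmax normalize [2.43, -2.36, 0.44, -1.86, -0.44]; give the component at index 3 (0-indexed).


Exponentials: e^2.43=11.3589, e^-2.36=0.0944, e^0.44=1.5527, e^-1.86=0.1557, e^-0.44=0.644
Sum = 13.8057
Softmax = [0.8228, 0.0068, 0.1125, 0.0113, 0.0466]
p[3] = 0.1557/13.8057 = 0.0113

0.0113


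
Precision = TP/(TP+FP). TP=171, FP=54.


Precision = TP/(TP+FP)
= 171/(171+54)
= 171/225 = 76.0%

76.0%


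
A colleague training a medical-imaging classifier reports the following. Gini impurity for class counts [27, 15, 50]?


Probabilities: [27/92, 15/92, 50/92] ≈ [0.2935, 0.163, 0.5435]
Σpᵢ² = (729 + 225 + 2500)/92² = 3454/8464
Gini = 1 - Σpᵢ² = 1 - 3454/8464 = 0.5919

0.5919


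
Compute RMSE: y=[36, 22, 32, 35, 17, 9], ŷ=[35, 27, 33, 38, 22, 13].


MSE = 77/6 = 12.8333
RMSE = √(77/6) = 3.5824

3.5824


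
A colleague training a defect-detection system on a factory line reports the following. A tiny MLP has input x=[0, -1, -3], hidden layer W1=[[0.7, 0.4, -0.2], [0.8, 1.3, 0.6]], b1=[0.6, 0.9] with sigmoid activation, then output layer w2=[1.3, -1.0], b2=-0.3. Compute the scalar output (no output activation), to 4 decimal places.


z1[0] = (0.7)·(0) + (0.4)·(-1) + (-0.2)·(-3) + 0.6 = 0.8
z1[1] = (0.8)·(0) + (1.3)·(-1) + (0.6)·(-3) + 0.9 = -2.2
h = sigmoid(z1) = [0.69, 0.0998]
output = (1.3)·(0.69) + (-1.0)·(0.0998) - 0.3 = 0.4972

0.4972


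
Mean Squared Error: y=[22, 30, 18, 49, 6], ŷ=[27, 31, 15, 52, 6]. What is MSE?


Squared errors: (22-27)²=25, (30-31)²=1, (18-15)²=9, (49-52)²=9, (6-6)²=0
Sum = 44
MSE = 44/5 = 44/5

44/5


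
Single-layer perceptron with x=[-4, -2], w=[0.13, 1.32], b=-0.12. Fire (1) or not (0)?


z = (-4)·(0.13) + (-2)·(1.32) - 0.12
  = -3.28
step(z) = 0 (z<0)

0


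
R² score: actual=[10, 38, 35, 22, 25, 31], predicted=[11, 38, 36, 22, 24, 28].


ȳ = 26.8333
SS_res = Σ(y-ŷ)² = 12
SS_tot = Σ(y-ȳ)² = 518.83
R² = 1 - SS_res/SS_tot = 1 - 0.0231 = 0.9769

0.9769


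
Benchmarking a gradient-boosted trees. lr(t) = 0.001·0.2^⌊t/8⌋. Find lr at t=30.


n_drops = ⌊30/8⌋ = 3
lr = 0.001·0.2^3 = 0.001·0.008 = 0.000008

0.000008


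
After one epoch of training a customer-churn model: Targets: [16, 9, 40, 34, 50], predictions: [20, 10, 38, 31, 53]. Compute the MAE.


Absolute errors: |16-20|=4, |9-10|=1, |40-38|=2, |34-31|=3, |50-53|=3
Sum = 13
MAE = 13/5 = 13/5

13/5


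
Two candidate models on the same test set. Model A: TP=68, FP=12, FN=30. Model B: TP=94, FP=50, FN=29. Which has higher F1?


Model A: P=68/80=0.85, R=68/98=0.6939, F1=2PR/(P+R)=2TP/(2TP+FP+FN)=136/178=0.764
Model B: P=94/144=0.6528, R=94/123=0.7642, F1=2PR/(P+R)=2TP/(2TP+FP+FN)=188/267=0.7041
0.764 > 0.7041 → Model A

Model A


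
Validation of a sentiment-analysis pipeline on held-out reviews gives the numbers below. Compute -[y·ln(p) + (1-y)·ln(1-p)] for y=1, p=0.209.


BCE = -[y·ln(p) + (1-y)·ln(1-p)]
= -1·ln(0.209) - 0
= -ln(0.209) = 1.5654

1.5654


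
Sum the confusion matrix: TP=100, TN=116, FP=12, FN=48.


Total = TP + TN + FP + FN
= 100 + 116 + 12 + 48
= 276
(Predicted positive: 112, predicted negative: 164)

276


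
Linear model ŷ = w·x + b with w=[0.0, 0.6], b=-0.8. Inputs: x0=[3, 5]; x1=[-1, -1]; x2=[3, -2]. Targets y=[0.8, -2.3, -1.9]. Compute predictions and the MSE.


ŷ0 = (0.0)·(3) + (0.6)·(5) - 0.8 = 2.2
ŷ1 = (0.0)·(-1) + (0.6)·(-1) - 0.8 = -1.4
ŷ2 = (0.0)·(3) + (0.6)·(-2) - 0.8 = -2.0
errors² = [1.96, 0.81, 0.01]
MSE = 2.7800/3 = 0.9267

0.9267


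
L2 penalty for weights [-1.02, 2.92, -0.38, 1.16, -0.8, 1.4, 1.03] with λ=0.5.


‖w‖₂² = (-1.02)² + (2.92)² + (-0.38)² + (1.16)² + (-0.8)² + (1.4)² + (1.03)²
     = 1.0404 + 8.5264 + 0.1444 + 1.3456 + 0.64 + 1.96 + 1.0609
     = 14.7177
λ·‖w‖₂² = 0.5·14.7177 = 7.35885

7.35885


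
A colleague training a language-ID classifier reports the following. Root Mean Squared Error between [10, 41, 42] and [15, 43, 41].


MSE = 30/3 = 10
RMSE = √(30/3) = 3.1623

3.1623


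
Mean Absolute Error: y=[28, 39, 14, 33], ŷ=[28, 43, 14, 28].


Absolute errors: |28-28|=0, |39-43|=4, |14-14|=0, |33-28|=5
Sum = 9
MAE = 9/4 = 9/4

9/4


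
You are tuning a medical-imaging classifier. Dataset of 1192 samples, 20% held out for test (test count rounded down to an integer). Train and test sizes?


Test = ⌊1192·20/100⌋ = 238
Train = 1192 - 238 = 954

Train: 954, Test: 238


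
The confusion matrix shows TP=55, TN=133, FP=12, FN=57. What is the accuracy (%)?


Accuracy = (TP+TN)/(TP+TN+FP+FN)
= (55+133)/(257)
= 188/257 = 73.15%

73.15%


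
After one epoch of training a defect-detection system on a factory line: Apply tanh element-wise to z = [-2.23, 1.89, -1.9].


tanh(-2.23) = -0.9771
tanh(1.89) = 0.9554
tanh(-1.9) = -0.9562
result = [-0.9771, 0.9554, -0.9562]

[-0.9771, 0.9554, -0.9562]


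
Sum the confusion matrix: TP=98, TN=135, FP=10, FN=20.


Total = TP + TN + FP + FN
= 98 + 135 + 10 + 20
= 263
(Predicted positive: 108, predicted negative: 155)

263


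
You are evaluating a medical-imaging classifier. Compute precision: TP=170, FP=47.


Precision = TP/(TP+FP)
= 170/(170+47)
= 170/217 = 78.34%

78.34%


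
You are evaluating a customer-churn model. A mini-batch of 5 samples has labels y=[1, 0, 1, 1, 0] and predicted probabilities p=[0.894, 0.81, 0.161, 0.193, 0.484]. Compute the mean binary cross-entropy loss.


L[0] = -ln(0.894) = 0.112
L[1] = -ln(1-0.81) = -ln(0.19) = 1.6607
L[2] = -ln(0.161) = 1.8264
L[3] = -ln(0.193) = 1.6451
L[4] = -ln(1-0.484) = -ln(0.516) = 0.6616
mean = (0.112 + 1.6607 + 1.8264 + 1.6451 + 0.6616)/5 = 1.1812

1.1812


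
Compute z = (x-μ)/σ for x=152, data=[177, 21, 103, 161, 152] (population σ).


μ = 122.8, σ = 56.577
z = (152 - 122.8)/56.577 = 0.5161

0.5161


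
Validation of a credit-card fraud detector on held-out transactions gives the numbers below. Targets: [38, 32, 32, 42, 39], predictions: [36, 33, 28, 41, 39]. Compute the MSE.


Squared errors: (38-36)²=4, (32-33)²=1, (32-28)²=16, (42-41)²=1, (39-39)²=0
Sum = 22
MSE = 22/5 = 22/5

22/5


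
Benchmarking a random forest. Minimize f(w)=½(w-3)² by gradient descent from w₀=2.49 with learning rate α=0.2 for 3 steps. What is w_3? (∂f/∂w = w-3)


step 1: grad = 2.49-3 = -0.51; w = 2.49 - 0.2·(-0.51) = 2.592
step 2: grad = 2.592-3 = -0.408; w = 2.592 - 0.2·(-0.408) = 2.6736
step 3: grad = 2.6736-3 = -0.3264; w = 2.6736 - 0.2·(-0.3264) = 2.73888

2.73888


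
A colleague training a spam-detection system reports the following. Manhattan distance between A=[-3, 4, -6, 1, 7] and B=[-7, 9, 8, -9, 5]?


d = |-3+ 7| + |4-9| + |-6-8| + |1+ 9| + |7-5|
  = 4 + 5 + 14 + 10 + 2
  = 35

35


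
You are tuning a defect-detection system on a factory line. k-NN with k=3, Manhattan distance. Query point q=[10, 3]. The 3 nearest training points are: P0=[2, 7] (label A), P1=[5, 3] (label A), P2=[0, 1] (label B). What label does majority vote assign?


d(q,P0) = 12  (label A)
d(q,P1) = 5  (label A)
d(q,P2) = 12  (label B)
Votes: A=2, B=1
Majority → A

A


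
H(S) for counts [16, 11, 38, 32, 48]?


Probabilities: [16/145, 11/145, 38/145, 32/145, 48/145] ≈ [0.1103, 0.0759, 0.2621, 0.2207, 0.331]
H = -((16/145)·log₂(16/145) + (11/145)·log₂(11/145) + (38/145)·log₂(38/145) + (32/145)·log₂(32/145) + (48/145)·log₂(48/145))
  = 2.1485 bits

2.1485 bits


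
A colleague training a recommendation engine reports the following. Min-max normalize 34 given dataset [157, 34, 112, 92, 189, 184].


min=34, max=189
(34-34)/(189-34) = 0/155 = 0.0

0.0


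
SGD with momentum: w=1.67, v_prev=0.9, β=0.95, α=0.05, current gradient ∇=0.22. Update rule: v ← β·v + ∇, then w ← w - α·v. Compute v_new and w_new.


v_new = 0.95·0.9 + 0.22 = 0.855 + 0.22 = 1.075
w_new = 1.67 - 0.05·1.075 = 1.67 - 0.05375 = 1.61625

v_new=1.075, w_new=1.61625


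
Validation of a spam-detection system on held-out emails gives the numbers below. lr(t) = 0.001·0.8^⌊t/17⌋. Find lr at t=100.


n_drops = ⌊100/17⌋ = 5
lr = 0.001·0.8^5 = 0.001·0.32768 = 0.00032768

0.00032768


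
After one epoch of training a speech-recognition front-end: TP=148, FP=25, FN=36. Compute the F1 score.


Precision = 148/173 = 0.8555
Recall = 148/184 = 0.8043
F1 = 2·P·R/(P+R) = 2·TP/(2·TP+FP+FN) = 296/(296+25+36) = 296/357 = 0.8291

0.8291


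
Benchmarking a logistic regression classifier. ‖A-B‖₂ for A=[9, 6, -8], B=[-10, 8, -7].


d = √((9+ 10)² + (6-8)² + (-8+ 7)²)
  = √(361 + 4 + 1)
  = √366 = 19.1311

19.1311


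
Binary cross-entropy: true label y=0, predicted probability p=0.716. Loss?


BCE = -[y·ln(p) + (1-y)·ln(1-p)]
= -0 - 1·ln(1-0.716)
= -ln(0.284) = 1.2588

1.2588


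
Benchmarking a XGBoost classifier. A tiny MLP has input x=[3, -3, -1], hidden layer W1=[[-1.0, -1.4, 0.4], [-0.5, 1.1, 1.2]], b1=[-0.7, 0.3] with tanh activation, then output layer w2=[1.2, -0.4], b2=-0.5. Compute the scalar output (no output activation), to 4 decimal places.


z1[0] = (-1.0)·(3) + (-1.4)·(-3) + (0.4)·(-1) - 0.7 = 0.1
z1[1] = (-0.5)·(3) + (1.1)·(-3) + (1.2)·(-1) + 0.3 = -5.7
h = tanh(z1) = [0.0997, -1.0]
output = (1.2)·(0.0997) + (-0.4)·(-1.0) - 0.5 = 0.0196

0.0196


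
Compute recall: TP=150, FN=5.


Recall = TP/(TP+FN)
= 150/(150+5)
= 150/155 = 96.77%

96.77%


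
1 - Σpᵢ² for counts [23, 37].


Probabilities: [23/60, 37/60] ≈ [0.3833, 0.6167]
Σpᵢ² = (529 + 1369)/60² = 1898/3600
Gini = 1 - Σpᵢ² = 1 - 1898/3600 = 0.4728

0.4728


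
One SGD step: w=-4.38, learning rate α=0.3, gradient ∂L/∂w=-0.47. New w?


w_new = w - α·∇
= -4.38 - 0.3·-0.47
= -4.38 + 0.141
= -4.239

-4.239


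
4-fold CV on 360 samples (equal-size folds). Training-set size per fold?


Fold size = 360/4 = 90
Training per fold = 360 - 90 = 270

270


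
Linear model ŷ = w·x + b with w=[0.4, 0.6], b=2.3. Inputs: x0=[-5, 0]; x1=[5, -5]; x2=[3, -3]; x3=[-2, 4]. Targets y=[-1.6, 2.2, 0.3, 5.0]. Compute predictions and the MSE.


ŷ0 = (0.4)·(-5) + (0.6)·(0) + 2.3 = 0.3
ŷ1 = (0.4)·(5) + (0.6)·(-5) + 2.3 = 1.3
ŷ2 = (0.4)·(3) + (0.6)·(-3) + 2.3 = 1.7
ŷ3 = (0.4)·(-2) + (0.6)·(4) + 2.3 = 3.9
errors² = [3.61, 0.81, 1.96, 1.21]
MSE = 7.5900/4 = 1.8975

1.8975


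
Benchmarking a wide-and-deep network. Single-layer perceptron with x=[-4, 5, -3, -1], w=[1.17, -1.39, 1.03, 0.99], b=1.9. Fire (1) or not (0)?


z = (-4)·(1.17) + (5)·(-1.39) + (-3)·(1.03) + (-1)·(0.99) + 1.9
  = -13.81
step(z) = 0 (z<0)

0


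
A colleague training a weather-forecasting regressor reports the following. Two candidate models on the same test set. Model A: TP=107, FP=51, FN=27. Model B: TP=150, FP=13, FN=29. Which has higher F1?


Model A: P=107/158=0.6772, R=107/134=0.7985, F1=2PR/(P+R)=2TP/(2TP+FP+FN)=214/292=0.7329
Model B: P=150/163=0.9202, R=150/179=0.838, F1=2PR/(P+R)=2TP/(2TP+FP+FN)=300/342=0.8772
0.7329 < 0.8772 → Model B

Model B


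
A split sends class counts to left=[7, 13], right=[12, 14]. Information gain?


Parent = [19, 27], H_parent = 0.9781
H_left = 0.9341 (n=20), H_right = 0.9957 (n=26)
H_children = (20/46)·0.9341 + (26/46)·0.9957 = 0.9689
IG = 0.9781 - 0.9689 = 0.0092

0.0092


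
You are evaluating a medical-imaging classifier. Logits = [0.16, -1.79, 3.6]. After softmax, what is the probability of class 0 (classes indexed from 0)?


Exponentials: e^0.16=1.1735, e^-1.79=0.167, e^3.6=36.5982
Sum = 37.9387
Softmax = [0.0309, 0.0044, 0.9647]
p[0] = 1.1735/37.9387 = 0.0309

0.0309


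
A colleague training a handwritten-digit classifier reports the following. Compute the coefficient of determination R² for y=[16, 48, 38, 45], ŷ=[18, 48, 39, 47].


ȳ = 36.75
SS_res = Σ(y-ŷ)² = 9
SS_tot = Σ(y-ȳ)² = 626.75
R² = 1 - SS_res/SS_tot = 1 - 0.0144 = 0.9856

0.9856


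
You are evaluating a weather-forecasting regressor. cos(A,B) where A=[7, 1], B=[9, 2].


A·B = 7·9 + 1·2 = 65
‖A‖ = √50 = 7.0711, ‖B‖ = √85 = 9.2195
cos = 65/(√50·√85) = 65/√4250 = 0.9971

0.9971


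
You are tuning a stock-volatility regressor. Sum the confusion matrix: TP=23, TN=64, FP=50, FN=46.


Total = TP + TN + FP + FN
= 23 + 64 + 50 + 46
= 183
(Predicted positive: 73, predicted negative: 110)

183


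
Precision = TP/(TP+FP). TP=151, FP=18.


Precision = TP/(TP+FP)
= 151/(151+18)
= 151/169 = 89.35%

89.35%


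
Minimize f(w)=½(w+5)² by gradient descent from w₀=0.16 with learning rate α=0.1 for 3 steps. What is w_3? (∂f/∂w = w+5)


step 1: grad = 0.16+5 = 5.16; w = 0.16 - 0.1·(5.16) = -0.356
step 2: grad = -0.356+5 = 4.644; w = -0.356 - 0.1·(4.644) = -0.8204
step 3: grad = -0.8204+5 = 4.1796; w = -0.8204 - 0.1·(4.1796) = -1.23836

-1.23836


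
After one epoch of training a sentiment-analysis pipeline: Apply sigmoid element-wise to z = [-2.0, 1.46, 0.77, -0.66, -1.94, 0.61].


σ(-2.0) = 1/(1+e^2.0) = 0.1192
σ(1.46) = 1/(1+e^-1.46) = 0.8115
σ(0.77) = 1/(1+e^-0.77) = 0.6835
σ(-0.66) = 1/(1+e^0.66) = 0.3407
σ(-1.94) = 1/(1+e^1.94) = 0.1256
σ(0.61) = 1/(1+e^-0.61) = 0.6479
result = [0.1192, 0.8115, 0.6835, 0.3407, 0.1256, 0.6479]

[0.1192, 0.8115, 0.6835, 0.3407, 0.1256, 0.6479]


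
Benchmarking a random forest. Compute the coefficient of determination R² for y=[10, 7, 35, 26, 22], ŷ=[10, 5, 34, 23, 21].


ȳ = 20
SS_res = Σ(y-ŷ)² = 15
SS_tot = Σ(y-ȳ)² = 534
R² = 1 - SS_res/SS_tot = 1 - 0.0281 = 0.9719

0.9719


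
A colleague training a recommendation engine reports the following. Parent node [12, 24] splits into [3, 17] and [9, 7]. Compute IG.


Parent = [12, 24], H_parent = 0.9183
H_left = 0.6098 (n=20), H_right = 0.9887 (n=16)
H_children = (20/36)·0.6098 + (16/36)·0.9887 = 0.7782
IG = 0.9183 - 0.7782 = 0.1401

0.1401


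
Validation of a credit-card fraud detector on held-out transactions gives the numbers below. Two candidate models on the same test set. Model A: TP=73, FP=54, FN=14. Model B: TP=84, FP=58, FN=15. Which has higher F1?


Model A: P=73/127=0.5748, R=73/87=0.8391, F1=2PR/(P+R)=2TP/(2TP+FP+FN)=146/214=0.6822
Model B: P=84/142=0.5915, R=84/99=0.8485, F1=2PR/(P+R)=2TP/(2TP+FP+FN)=168/241=0.6971
0.6822 < 0.6971 → Model B

Model B


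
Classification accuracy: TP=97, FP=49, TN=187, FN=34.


Accuracy = (TP+TN)/(TP+TN+FP+FN)
= (97+187)/(367)
= 284/367 = 77.38%

77.38%


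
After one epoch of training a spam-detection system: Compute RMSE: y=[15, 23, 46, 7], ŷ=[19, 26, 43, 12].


MSE = 59/4 = 14.75
RMSE = √(59/4) = 3.8406

3.8406


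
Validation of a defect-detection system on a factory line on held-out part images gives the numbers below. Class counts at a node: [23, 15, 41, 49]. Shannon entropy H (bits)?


Probabilities: [23/128, 15/128, 41/128, 49/128] ≈ [0.1797, 0.1172, 0.3203, 0.3828]
H = -((23/128)·log₂(23/128) + (15/128)·log₂(15/128) + (41/128)·log₂(41/128) + (49/128)·log₂(49/128))
  = 1.8639 bits

1.8639 bits


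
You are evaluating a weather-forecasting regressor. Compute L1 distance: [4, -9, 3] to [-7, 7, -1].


d = |4+ 7| + |-9-7| + |3+ 1|
  = 11 + 16 + 4
  = 31

31


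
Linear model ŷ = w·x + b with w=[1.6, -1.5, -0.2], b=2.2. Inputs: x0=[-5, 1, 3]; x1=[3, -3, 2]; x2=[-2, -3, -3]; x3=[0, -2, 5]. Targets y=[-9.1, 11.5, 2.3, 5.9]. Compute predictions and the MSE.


ŷ0 = (1.6)·(-5) + (-1.5)·(1) + (-0.2)·(3) + 2.2 = -7.9
ŷ1 = (1.6)·(3) + (-1.5)·(-3) + (-0.2)·(2) + 2.2 = 11.1
ŷ2 = (1.6)·(-2) + (-1.5)·(-3) + (-0.2)·(-3) + 2.2 = 4.1
ŷ3 = (1.6)·(0) + (-1.5)·(-2) + (-0.2)·(5) + 2.2 = 4.2
errors² = [1.44, 0.16, 3.24, 2.89]
MSE = 7.7300/4 = 1.9325

1.9325


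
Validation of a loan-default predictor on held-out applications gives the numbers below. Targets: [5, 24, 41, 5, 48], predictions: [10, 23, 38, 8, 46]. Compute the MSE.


Squared errors: (5-10)²=25, (24-23)²=1, (41-38)²=9, (5-8)²=9, (48-46)²=4
Sum = 48
MSE = 48/5 = 48/5

48/5


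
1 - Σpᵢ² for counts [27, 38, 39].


Probabilities: [27/104, 38/104, 39/104] ≈ [0.2596, 0.3654, 0.375]
Σpᵢ² = (729 + 1444 + 1521)/104² = 3694/10816
Gini = 1 - Σpᵢ² = 1 - 3694/10816 = 0.6585

0.6585
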